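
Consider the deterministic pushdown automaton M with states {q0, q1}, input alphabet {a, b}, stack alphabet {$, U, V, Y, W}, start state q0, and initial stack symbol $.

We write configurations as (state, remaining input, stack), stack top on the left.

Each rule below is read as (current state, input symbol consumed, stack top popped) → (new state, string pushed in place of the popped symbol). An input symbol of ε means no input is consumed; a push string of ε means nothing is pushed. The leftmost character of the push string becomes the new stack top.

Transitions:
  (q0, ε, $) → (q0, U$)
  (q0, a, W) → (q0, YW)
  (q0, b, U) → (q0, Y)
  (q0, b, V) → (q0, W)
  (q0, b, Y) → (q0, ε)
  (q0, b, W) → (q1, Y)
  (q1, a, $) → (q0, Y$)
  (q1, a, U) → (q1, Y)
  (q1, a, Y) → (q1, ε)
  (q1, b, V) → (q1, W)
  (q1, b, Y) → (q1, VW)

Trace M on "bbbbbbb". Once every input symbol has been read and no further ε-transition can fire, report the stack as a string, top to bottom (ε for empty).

Y$

(q0, bbbbbbb, $) ⊢ (q0, bbbbbbb, U$) ⊢ (q0, bbbbbb, Y$) ⊢ (q0, bbbbb, $) ⊢ (q0, bbbbb, U$) ⊢ (q0, bbbb, Y$) ⊢ (q0, bbb, $) ⊢ (q0, bbb, U$) ⊢ (q0, bb, Y$) ⊢ (q0, b, $) ⊢ (q0, b, U$) ⊢ (q0, ε, Y$)
All input consumed in state q0 with stack Y$.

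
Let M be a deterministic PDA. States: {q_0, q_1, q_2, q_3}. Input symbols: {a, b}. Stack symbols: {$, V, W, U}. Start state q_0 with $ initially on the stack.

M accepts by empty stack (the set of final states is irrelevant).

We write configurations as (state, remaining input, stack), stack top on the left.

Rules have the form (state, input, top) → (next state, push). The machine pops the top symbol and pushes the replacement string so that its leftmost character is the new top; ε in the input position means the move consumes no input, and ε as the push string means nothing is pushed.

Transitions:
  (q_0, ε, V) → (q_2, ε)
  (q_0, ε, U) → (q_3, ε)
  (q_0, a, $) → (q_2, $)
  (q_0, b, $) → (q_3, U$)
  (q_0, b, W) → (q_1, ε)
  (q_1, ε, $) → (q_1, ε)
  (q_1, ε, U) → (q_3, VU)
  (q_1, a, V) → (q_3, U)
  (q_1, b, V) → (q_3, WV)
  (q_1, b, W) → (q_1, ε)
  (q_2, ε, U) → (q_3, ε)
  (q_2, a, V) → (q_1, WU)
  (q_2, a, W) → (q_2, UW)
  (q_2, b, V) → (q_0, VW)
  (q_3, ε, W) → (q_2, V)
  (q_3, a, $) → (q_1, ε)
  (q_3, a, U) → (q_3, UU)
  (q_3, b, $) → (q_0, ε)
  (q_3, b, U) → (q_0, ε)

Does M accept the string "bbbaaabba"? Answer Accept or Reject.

Accept

(q_0, bbbaaabba, $) ⊢ (q_3, bbaaabba, U$) ⊢ (q_0, baaabba, $) ⊢ (q_3, aaabba, U$) ⊢ (q_3, aabba, UU$) ⊢ (q_3, abba, UUU$) ⊢ (q_3, bba, UUUU$) ⊢ (q_0, ba, UUU$) ⊢ (q_3, ba, UU$) ⊢ (q_0, a, U$) ⊢ (q_3, a, $) ⊢ (q_1, ε, ε)
All input consumed and the stack is empty.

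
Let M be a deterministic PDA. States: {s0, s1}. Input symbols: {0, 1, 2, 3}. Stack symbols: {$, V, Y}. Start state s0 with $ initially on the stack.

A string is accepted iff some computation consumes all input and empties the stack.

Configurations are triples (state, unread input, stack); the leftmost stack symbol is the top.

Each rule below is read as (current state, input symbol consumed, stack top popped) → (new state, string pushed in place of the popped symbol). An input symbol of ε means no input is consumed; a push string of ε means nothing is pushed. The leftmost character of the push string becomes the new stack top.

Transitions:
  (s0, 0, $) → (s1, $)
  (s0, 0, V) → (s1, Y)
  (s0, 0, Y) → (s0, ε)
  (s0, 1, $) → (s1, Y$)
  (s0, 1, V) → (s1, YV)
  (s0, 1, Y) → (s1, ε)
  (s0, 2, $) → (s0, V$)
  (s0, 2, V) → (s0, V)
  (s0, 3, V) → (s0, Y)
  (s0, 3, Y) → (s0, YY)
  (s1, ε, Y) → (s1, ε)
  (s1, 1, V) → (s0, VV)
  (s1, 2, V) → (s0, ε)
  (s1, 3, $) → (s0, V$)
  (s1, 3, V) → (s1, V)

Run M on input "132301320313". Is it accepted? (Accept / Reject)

Reject

(s0, 132301320313, $) ⊢ (s1, 32301320313, Y$) ⊢ (s1, 32301320313, $) ⊢ (s0, 2301320313, V$) ⊢ (s0, 301320313, V$) ⊢ (s0, 01320313, Y$) ⊢ (s0, 1320313, $) ⊢ (s1, 320313, Y$) ⊢ (s1, 320313, $) ⊢ (s0, 20313, V$) ⊢ (s0, 0313, V$) ⊢ (s1, 313, Y$) ⊢ (s1, 313, $) ⊢ (s0, 13, V$) ⊢ (s1, 3, YV$) ⊢ (s1, 3, V$) ⊢ (s1, ε, V$)
All input consumed; stack is V$, not empty, and no further ε-move applies.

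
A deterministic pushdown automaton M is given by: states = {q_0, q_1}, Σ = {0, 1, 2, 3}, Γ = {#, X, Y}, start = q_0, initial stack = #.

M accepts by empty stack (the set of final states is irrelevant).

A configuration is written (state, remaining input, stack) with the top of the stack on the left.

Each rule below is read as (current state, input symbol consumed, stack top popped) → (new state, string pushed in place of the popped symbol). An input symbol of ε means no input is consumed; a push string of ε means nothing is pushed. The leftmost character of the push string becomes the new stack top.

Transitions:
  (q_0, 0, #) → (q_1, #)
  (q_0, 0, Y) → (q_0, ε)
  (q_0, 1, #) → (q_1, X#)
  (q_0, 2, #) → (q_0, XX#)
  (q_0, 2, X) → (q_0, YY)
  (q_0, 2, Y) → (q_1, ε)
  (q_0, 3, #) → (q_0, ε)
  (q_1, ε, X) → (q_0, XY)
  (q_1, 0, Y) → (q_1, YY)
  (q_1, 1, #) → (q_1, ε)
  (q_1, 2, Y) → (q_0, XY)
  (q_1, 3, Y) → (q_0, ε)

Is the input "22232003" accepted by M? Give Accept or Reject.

Accept

(q_0, 22232003, #)
  read 2, top #: go to q_0, push XX# → (q_0, 2232003, XX#)
  read 2, top X: go to q_0, push YY → (q_0, 232003, YYX#)
  read 2, top Y: go to q_1, push ε → (q_1, 32003, YX#)
  read 3, top Y: go to q_0, push ε → (q_0, 2003, X#)
  read 2, top X: go to q_0, push YY → (q_0, 003, YY#)
  read 0, top Y: go to q_0, push ε → (q_0, 03, Y#)
  read 0, top Y: go to q_0, push ε → (q_0, 3, #)
  read 3, top #: go to q_0, push ε → (q_0, ε, ε)
All input consumed and the stack is empty.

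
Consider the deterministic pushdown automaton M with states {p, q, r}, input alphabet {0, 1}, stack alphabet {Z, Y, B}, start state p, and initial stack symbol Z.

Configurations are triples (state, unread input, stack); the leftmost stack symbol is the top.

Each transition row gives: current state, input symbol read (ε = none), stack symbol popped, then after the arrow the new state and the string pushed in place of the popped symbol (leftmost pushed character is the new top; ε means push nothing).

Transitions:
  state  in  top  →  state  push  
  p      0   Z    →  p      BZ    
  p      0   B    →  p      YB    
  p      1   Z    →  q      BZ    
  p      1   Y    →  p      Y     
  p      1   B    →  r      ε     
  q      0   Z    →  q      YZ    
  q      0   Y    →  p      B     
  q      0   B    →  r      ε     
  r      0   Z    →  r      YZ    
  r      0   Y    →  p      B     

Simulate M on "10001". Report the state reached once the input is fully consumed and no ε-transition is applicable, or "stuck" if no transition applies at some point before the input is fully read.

(p, 10001, Z) ⊢ (q, 0001, BZ) ⊢ (r, 001, Z) ⊢ (r, 01, YZ) ⊢ (p, 1, BZ) ⊢ (r, ε, Z)
All input consumed; M is in state r.

r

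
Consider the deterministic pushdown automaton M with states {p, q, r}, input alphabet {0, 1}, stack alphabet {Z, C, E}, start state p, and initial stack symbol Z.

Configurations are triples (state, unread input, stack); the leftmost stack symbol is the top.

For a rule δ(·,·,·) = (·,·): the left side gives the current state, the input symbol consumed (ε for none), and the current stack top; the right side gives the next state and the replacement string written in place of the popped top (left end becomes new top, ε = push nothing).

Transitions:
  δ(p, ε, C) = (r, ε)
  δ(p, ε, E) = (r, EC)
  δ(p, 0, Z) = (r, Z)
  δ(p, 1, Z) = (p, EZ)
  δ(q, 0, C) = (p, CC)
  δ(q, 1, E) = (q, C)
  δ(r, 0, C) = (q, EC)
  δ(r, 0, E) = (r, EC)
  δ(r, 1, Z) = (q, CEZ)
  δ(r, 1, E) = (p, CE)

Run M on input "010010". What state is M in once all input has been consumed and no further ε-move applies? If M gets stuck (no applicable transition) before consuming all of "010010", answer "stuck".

r

(p, 010010, Z)
  read 0, top Z: go to r, push Z → (r, 10010, Z)
  read 1, top Z: go to q, push CEZ → (q, 0010, CEZ)
  read 0, top C: go to p, push CC → (p, 010, CCEZ)
  ε-move, top C: go to r, push ε → (r, 010, CEZ)
  read 0, top C: go to q, push EC → (q, 10, ECEZ)
  read 1, top E: go to q, push C → (q, 0, CCEZ)
  read 0, top C: go to p, push CC → (p, ε, CCCEZ)
  ε-move, top C: go to r, push ε → (r, ε, CCEZ)
All input consumed; M is in state r.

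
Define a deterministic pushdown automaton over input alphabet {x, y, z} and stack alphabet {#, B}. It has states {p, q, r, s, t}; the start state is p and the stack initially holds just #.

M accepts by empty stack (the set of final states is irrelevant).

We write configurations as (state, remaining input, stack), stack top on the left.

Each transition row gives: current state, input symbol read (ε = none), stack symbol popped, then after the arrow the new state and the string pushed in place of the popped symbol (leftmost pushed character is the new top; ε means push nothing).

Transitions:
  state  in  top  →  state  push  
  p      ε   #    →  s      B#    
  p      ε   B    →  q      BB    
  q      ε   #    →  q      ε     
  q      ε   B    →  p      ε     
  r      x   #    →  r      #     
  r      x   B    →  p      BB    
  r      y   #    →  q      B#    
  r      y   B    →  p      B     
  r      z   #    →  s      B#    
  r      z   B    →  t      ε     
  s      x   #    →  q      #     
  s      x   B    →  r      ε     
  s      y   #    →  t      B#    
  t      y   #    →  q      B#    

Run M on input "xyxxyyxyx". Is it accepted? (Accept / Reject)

Reject

(p, xyxxyyxyx, #) ⊢ (s, xyxxyyxyx, B#) ⊢ (r, yxxyyxyx, #) ⊢ (q, xxyyxyx, B#) ⊢ (p, xxyyxyx, #) ⊢ (s, xxyyxyx, B#) ⊢ (r, xyyxyx, #) ⊢ (r, yyxyx, #) ⊢ (q, yxyx, B#) ⊢ (p, yxyx, #) ⊢ (s, yxyx, B#)
No transition applies at (s, yxyx, B#); input not fully consumed.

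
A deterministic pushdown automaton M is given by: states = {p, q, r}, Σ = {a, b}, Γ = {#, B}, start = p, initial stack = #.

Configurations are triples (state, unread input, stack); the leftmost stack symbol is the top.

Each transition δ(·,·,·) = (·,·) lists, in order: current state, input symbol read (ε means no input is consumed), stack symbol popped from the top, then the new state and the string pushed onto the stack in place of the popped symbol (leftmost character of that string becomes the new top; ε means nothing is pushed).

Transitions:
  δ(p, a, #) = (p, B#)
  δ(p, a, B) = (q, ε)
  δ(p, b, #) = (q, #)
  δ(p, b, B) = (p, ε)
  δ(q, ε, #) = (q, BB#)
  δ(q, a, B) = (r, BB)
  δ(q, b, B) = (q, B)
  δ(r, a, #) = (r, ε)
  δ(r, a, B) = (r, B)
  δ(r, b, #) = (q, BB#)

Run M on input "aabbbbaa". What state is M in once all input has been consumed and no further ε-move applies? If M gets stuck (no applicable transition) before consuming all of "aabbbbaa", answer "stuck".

(p, aabbbbaa, #)
  read a, top #: go to p, push B# → (p, abbbbaa, B#)
  read a, top B: go to q, push ε → (q, bbbbaa, #)
  ε-move, top #: go to q, push BB# → (q, bbbbaa, BB#)
  read b, top B: go to q, push B → (q, bbbaa, BB#)
  read b, top B: go to q, push B → (q, bbaa, BB#)
  read b, top B: go to q, push B → (q, baa, BB#)
  read b, top B: go to q, push B → (q, aa, BB#)
  read a, top B: go to r, push BB → (r, a, BBB#)
  read a, top B: go to r, push B → (r, ε, BBB#)
All input consumed; M is in state r.

r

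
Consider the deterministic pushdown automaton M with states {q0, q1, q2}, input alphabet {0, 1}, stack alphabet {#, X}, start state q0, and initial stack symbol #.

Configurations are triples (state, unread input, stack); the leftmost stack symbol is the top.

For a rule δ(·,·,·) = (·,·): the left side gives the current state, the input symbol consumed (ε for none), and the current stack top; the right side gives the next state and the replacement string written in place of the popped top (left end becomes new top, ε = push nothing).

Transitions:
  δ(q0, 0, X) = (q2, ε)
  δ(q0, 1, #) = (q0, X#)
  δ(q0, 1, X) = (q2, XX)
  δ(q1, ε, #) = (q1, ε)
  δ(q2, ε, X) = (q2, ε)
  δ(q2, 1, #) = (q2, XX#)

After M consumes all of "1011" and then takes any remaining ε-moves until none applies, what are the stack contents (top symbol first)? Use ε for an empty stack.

(q0, 1011, #)
  read 1, top #: go to q0, push X# → (q0, 011, X#)
  read 0, top X: go to q2, push ε → (q2, 11, #)
  read 1, top #: go to q2, push XX# → (q2, 1, XX#)
  ε-move, top X: go to q2, push ε → (q2, 1, X#)
  ε-move, top X: go to q2, push ε → (q2, 1, #)
  read 1, top #: go to q2, push XX# → (q2, ε, XX#)
  ε-move, top X: go to q2, push ε → (q2, ε, X#)
  ε-move, top X: go to q2, push ε → (q2, ε, #)
All input consumed in state q2 with stack #.

#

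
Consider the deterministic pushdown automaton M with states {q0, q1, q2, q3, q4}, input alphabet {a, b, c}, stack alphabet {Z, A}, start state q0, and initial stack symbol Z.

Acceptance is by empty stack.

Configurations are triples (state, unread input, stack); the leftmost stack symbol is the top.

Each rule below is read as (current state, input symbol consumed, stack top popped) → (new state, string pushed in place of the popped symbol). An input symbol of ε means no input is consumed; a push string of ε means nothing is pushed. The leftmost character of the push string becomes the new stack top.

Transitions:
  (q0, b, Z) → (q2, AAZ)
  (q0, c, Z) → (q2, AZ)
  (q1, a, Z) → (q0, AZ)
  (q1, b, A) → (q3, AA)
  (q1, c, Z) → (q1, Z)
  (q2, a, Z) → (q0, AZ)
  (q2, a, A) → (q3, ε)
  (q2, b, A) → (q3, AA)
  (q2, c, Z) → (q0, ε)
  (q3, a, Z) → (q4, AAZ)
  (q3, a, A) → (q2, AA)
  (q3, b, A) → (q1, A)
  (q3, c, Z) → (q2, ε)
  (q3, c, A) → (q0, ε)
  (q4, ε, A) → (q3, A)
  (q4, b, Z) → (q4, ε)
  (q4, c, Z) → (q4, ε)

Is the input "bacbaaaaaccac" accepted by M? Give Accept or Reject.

Accept

(q0, bacbaaaaaccac, Z)
  read b, top Z: go to q2, push AAZ → (q2, acbaaaaaccac, AAZ)
  read a, top A: go to q3, push ε → (q3, cbaaaaaccac, AZ)
  read c, top A: go to q0, push ε → (q0, baaaaaccac, Z)
  read b, top Z: go to q2, push AAZ → (q2, aaaaaccac, AAZ)
  read a, top A: go to q3, push ε → (q3, aaaaccac, AZ)
  read a, top A: go to q2, push AA → (q2, aaaccac, AAZ)
  read a, top A: go to q3, push ε → (q3, aaccac, AZ)
  read a, top A: go to q2, push AA → (q2, accac, AAZ)
  read a, top A: go to q3, push ε → (q3, ccac, AZ)
  read c, top A: go to q0, push ε → (q0, cac, Z)
  read c, top Z: go to q2, push AZ → (q2, ac, AZ)
  read a, top A: go to q3, push ε → (q3, c, Z)
  read c, top Z: go to q2, push ε → (q2, ε, ε)
All input consumed and the stack is empty.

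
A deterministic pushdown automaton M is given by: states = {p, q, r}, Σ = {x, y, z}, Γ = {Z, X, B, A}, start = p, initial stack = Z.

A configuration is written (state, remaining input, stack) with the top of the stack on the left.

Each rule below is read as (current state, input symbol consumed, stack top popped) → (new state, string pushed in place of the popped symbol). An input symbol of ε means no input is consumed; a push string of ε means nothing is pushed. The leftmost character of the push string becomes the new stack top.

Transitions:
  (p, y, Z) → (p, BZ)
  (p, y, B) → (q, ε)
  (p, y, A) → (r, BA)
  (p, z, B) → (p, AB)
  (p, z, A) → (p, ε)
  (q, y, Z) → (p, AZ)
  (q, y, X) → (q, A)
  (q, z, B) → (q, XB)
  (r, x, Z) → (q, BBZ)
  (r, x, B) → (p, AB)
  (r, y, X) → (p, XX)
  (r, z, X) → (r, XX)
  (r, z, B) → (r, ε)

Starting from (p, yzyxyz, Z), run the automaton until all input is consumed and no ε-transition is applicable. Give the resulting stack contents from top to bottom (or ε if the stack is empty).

ABABZ

(p, yzyxyz, Z)
  read y, top Z: go to p, push BZ → (p, zyxyz, BZ)
  read z, top B: go to p, push AB → (p, yxyz, ABZ)
  read y, top A: go to r, push BA → (r, xyz, BABZ)
  read x, top B: go to p, push AB → (p, yz, ABABZ)
  read y, top A: go to r, push BA → (r, z, BABABZ)
  read z, top B: go to r, push ε → (r, ε, ABABZ)
All input consumed in state r with stack ABABZ.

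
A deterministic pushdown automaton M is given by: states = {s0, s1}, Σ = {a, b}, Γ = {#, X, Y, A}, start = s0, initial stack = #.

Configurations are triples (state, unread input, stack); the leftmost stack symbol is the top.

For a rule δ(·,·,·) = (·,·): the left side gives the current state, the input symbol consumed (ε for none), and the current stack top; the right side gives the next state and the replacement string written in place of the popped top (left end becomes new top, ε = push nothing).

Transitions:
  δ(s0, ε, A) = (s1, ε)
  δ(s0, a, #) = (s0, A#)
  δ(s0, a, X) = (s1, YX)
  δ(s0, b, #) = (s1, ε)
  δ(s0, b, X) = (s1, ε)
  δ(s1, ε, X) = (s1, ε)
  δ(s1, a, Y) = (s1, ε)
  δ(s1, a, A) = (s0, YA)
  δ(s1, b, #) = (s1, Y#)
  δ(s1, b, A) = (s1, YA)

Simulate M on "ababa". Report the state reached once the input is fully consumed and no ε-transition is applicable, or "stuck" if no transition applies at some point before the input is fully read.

(s0, ababa, #) ⊢ (s0, baba, A#) ⊢ (s1, baba, #) ⊢ (s1, aba, Y#) ⊢ (s1, ba, #) ⊢ (s1, a, Y#) ⊢ (s1, ε, #)
All input consumed; M is in state s1.

s1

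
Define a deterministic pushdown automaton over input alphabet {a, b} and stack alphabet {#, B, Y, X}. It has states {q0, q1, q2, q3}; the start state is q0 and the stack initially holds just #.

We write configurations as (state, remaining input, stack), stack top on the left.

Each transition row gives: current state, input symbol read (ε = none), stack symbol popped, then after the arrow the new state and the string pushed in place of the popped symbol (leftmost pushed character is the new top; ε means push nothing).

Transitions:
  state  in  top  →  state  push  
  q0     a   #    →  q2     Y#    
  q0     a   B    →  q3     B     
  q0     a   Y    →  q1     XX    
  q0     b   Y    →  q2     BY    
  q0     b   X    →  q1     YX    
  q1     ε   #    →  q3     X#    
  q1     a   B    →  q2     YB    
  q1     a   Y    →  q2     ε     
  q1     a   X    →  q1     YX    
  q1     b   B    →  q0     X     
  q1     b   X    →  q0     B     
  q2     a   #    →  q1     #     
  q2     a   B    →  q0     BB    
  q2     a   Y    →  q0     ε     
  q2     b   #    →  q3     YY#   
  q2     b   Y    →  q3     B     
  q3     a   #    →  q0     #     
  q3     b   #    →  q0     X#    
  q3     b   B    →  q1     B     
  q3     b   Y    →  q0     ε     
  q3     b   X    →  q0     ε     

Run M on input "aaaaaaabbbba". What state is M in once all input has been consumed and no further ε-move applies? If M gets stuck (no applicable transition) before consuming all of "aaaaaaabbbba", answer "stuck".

(q0, aaaaaaabbbba, #)
  read a, top #: go to q2, push Y# → (q2, aaaaaabbbba, Y#)
  read a, top Y: go to q0, push ε → (q0, aaaaabbbba, #)
  read a, top #: go to q2, push Y# → (q2, aaaabbbba, Y#)
  read a, top Y: go to q0, push ε → (q0, aaabbbba, #)
  read a, top #: go to q2, push Y# → (q2, aabbbba, Y#)
  read a, top Y: go to q0, push ε → (q0, abbbba, #)
  read a, top #: go to q2, push Y# → (q2, bbbba, Y#)
  read b, top Y: go to q3, push B → (q3, bbba, B#)
  read b, top B: go to q1, push B → (q1, bba, B#)
  read b, top B: go to q0, push X → (q0, ba, X#)
  read b, top X: go to q1, push YX → (q1, a, YX#)
  read a, top Y: go to q2, push ε → (q2, ε, X#)
All input consumed; M is in state q2.

q2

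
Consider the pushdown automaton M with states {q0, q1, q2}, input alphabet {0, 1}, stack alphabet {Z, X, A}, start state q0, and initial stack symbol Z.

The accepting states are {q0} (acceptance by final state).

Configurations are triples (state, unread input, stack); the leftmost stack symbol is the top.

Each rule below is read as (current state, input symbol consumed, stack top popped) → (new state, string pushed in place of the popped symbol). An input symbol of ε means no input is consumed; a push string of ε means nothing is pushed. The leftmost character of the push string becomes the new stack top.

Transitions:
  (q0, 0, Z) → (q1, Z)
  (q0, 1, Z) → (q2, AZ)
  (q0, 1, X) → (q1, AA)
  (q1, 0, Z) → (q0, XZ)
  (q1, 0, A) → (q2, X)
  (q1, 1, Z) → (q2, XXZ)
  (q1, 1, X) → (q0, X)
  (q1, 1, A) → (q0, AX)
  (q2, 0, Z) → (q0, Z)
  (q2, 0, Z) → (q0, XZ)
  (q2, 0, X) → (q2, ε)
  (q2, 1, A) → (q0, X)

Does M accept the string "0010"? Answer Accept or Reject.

Reject

No computation consumes all input and reaches a final state.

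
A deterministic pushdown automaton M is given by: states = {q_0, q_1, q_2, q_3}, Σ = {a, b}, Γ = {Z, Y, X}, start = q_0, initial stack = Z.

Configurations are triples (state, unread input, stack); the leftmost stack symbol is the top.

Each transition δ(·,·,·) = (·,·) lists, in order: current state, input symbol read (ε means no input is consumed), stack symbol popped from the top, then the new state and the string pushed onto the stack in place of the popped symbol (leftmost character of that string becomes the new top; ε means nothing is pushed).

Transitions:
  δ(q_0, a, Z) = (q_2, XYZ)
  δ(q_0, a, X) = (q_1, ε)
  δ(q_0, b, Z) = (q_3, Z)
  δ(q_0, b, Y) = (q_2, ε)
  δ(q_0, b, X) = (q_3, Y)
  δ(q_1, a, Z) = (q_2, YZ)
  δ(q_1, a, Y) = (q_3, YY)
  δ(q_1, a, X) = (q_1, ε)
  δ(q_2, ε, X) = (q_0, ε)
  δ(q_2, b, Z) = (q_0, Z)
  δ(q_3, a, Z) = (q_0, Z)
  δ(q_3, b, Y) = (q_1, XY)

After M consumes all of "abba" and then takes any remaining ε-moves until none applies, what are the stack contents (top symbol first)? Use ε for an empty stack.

YZ

(q_0, abba, Z) ⊢ (q_2, bba, XYZ) ⊢ (q_0, bba, YZ) ⊢ (q_2, ba, Z) ⊢ (q_0, a, Z) ⊢ (q_2, ε, XYZ) ⊢ (q_0, ε, YZ)
All input consumed in state q_0 with stack YZ.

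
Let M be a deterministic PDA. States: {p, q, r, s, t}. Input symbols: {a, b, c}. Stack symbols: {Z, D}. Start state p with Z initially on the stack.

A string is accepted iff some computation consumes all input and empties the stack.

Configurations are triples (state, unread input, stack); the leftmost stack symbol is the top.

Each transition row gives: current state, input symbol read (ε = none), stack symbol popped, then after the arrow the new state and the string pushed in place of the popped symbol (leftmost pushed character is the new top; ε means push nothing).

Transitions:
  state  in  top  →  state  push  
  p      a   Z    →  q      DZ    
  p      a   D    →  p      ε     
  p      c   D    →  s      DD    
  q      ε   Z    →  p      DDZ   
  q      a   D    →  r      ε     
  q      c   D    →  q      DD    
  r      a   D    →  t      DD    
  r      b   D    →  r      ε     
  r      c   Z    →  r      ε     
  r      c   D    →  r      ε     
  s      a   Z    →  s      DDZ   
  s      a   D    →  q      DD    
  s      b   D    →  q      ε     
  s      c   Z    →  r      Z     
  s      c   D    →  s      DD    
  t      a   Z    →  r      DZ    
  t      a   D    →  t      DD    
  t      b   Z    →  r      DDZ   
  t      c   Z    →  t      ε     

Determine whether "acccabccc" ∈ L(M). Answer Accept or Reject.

Accept

(p, acccabccc, Z)
  read a, top Z: go to q, push DZ → (q, cccabccc, DZ)
  read c, top D: go to q, push DD → (q, ccabccc, DDZ)
  read c, top D: go to q, push DD → (q, cabccc, DDDZ)
  read c, top D: go to q, push DD → (q, abccc, DDDDZ)
  read a, top D: go to r, push ε → (r, bccc, DDDZ)
  read b, top D: go to r, push ε → (r, ccc, DDZ)
  read c, top D: go to r, push ε → (r, cc, DZ)
  read c, top D: go to r, push ε → (r, c, Z)
  read c, top Z: go to r, push ε → (r, ε, ε)
All input consumed and the stack is empty.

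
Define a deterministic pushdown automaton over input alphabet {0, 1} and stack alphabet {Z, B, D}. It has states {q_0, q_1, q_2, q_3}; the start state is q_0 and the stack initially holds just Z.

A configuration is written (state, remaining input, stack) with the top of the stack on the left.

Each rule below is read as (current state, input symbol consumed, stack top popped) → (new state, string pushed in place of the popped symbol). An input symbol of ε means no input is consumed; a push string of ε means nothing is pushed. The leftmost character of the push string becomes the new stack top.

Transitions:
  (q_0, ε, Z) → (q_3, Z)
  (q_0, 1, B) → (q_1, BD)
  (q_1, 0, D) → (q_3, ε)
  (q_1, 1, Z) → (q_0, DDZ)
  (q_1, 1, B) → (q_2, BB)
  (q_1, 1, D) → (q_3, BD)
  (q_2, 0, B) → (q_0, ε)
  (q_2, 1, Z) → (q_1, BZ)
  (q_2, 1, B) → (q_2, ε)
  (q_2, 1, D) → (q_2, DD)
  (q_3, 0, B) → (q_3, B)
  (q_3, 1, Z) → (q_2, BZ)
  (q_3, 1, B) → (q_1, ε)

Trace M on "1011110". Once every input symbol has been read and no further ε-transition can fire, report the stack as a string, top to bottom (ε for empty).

(q_0, 1011110, Z)
  ε-move, top Z: go to q_3, push Z → (q_3, 1011110, Z)
  read 1, top Z: go to q_2, push BZ → (q_2, 011110, BZ)
  read 0, top B: go to q_0, push ε → (q_0, 11110, Z)
  ε-move, top Z: go to q_3, push Z → (q_3, 11110, Z)
  read 1, top Z: go to q_2, push BZ → (q_2, 1110, BZ)
  read 1, top B: go to q_2, push ε → (q_2, 110, Z)
  read 1, top Z: go to q_1, push BZ → (q_1, 10, BZ)
  read 1, top B: go to q_2, push BB → (q_2, 0, BBZ)
  read 0, top B: go to q_0, push ε → (q_0, ε, BZ)
All input consumed in state q_0 with stack BZ.

BZ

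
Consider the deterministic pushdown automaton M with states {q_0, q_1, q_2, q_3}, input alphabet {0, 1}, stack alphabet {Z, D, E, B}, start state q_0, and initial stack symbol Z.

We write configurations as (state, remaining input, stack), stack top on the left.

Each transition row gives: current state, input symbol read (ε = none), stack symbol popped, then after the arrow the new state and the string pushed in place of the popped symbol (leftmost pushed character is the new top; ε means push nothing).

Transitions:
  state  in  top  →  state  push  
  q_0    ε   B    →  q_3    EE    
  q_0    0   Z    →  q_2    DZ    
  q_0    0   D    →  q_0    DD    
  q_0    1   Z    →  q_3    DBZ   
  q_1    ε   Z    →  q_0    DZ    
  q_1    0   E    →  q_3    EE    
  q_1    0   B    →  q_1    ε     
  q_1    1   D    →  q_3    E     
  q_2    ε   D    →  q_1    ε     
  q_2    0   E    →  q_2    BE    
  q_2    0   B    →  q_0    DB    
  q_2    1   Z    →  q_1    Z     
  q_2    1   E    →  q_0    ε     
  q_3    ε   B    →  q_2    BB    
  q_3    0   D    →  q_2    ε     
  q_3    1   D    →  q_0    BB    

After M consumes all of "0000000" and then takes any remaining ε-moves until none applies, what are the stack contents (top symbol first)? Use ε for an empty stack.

(q_0, 0000000, Z)
  read 0, top Z: go to q_2, push DZ → (q_2, 000000, DZ)
  ε-move, top D: go to q_1, push ε → (q_1, 000000, Z)
  ε-move, top Z: go to q_0, push DZ → (q_0, 000000, DZ)
  read 0, top D: go to q_0, push DD → (q_0, 00000, DDZ)
  read 0, top D: go to q_0, push DD → (q_0, 0000, DDDZ)
  read 0, top D: go to q_0, push DD → (q_0, 000, DDDDZ)
  read 0, top D: go to q_0, push DD → (q_0, 00, DDDDDZ)
  read 0, top D: go to q_0, push DD → (q_0, 0, DDDDDDZ)
  read 0, top D: go to q_0, push DD → (q_0, ε, DDDDDDDZ)
All input consumed in state q_0 with stack DDDDDDDZ.

DDDDDDDZ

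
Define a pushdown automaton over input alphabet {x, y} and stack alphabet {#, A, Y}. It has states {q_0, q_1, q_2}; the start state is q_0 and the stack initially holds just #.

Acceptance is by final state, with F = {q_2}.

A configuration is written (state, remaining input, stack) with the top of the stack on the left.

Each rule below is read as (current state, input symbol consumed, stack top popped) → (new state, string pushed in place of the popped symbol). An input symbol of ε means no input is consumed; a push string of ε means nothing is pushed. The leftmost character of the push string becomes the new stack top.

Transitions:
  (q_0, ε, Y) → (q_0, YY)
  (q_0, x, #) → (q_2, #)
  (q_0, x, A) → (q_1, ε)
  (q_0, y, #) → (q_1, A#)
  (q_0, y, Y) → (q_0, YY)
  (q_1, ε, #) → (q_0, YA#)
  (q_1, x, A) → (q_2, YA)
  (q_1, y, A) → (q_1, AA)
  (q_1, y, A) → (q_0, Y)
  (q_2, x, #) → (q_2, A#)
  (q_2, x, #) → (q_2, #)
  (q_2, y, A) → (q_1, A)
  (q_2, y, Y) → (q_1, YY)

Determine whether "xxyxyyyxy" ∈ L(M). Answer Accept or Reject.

No computation consumes all input and reaches a final state.

Reject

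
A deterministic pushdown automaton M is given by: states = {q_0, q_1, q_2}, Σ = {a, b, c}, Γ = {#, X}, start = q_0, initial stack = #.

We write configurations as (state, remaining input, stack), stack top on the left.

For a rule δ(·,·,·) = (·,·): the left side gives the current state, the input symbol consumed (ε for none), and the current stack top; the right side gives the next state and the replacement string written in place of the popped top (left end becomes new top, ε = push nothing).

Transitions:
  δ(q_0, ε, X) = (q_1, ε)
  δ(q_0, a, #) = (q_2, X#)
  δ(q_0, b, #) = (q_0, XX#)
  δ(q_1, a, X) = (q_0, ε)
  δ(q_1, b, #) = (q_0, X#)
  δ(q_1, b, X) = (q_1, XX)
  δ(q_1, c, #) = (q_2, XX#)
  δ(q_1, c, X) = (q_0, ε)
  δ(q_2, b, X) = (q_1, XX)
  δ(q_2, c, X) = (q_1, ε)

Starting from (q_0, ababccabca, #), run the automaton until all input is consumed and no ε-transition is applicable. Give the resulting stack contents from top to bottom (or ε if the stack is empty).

(q_0, ababccabca, #) ⊢ (q_2, babccabca, X#) ⊢ (q_1, abccabca, XX#) ⊢ (q_0, bccabca, X#) ⊢ (q_1, bccabca, #) ⊢ (q_0, ccabca, X#) ⊢ (q_1, ccabca, #) ⊢ (q_2, cabca, XX#) ⊢ (q_1, abca, X#) ⊢ (q_0, bca, #) ⊢ (q_0, ca, XX#) ⊢ (q_1, ca, X#) ⊢ (q_0, a, #) ⊢ (q_2, ε, X#)
All input consumed in state q_2 with stack X#.

X#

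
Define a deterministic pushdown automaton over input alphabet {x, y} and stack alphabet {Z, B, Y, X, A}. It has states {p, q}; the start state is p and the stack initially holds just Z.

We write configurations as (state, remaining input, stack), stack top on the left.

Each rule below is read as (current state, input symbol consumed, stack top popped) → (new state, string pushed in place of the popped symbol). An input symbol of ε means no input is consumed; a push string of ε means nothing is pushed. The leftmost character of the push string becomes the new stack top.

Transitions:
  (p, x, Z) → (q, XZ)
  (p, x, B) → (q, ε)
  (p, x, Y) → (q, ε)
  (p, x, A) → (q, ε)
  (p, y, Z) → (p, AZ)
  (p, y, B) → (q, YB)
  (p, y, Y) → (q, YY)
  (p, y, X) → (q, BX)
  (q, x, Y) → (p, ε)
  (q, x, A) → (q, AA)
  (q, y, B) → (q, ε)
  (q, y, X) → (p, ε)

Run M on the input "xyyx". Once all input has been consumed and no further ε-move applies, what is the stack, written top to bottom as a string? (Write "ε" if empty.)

Z

(p, xyyx, Z) ⊢ (q, yyx, XZ) ⊢ (p, yx, Z) ⊢ (p, x, AZ) ⊢ (q, ε, Z)
All input consumed in state q with stack Z.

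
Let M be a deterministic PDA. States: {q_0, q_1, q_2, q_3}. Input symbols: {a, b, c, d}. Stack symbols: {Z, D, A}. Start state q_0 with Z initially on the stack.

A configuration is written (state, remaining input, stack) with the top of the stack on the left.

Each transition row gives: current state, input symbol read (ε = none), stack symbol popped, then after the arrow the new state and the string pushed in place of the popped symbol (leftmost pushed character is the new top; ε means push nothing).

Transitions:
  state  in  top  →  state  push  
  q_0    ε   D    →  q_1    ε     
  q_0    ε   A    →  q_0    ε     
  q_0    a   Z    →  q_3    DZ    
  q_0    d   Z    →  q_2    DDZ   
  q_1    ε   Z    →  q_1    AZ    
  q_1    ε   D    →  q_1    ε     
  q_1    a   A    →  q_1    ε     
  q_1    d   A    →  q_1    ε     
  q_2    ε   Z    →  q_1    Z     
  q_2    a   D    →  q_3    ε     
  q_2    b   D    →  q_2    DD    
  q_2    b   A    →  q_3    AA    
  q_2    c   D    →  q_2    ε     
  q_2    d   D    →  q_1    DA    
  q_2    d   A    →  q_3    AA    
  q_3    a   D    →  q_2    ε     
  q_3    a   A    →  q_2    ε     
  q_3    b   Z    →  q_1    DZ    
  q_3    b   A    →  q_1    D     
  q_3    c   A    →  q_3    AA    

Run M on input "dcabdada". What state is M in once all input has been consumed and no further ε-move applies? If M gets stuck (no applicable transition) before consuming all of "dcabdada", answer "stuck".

(q_0, dcabdada, Z)
  read d, top Z: go to q_2, push DDZ → (q_2, cabdada, DDZ)
  read c, top D: go to q_2, push ε → (q_2, abdada, DZ)
  read a, top D: go to q_3, push ε → (q_3, bdada, Z)
  read b, top Z: go to q_1, push DZ → (q_1, dada, DZ)
  ε-move, top D: go to q_1, push ε → (q_1, dada, Z)
  ε-move, top Z: go to q_1, push AZ → (q_1, dada, AZ)
  read d, top A: go to q_1, push ε → (q_1, ada, Z)
  ε-move, top Z: go to q_1, push AZ → (q_1, ada, AZ)
  read a, top A: go to q_1, push ε → (q_1, da, Z)
  ε-move, top Z: go to q_1, push AZ → (q_1, da, AZ)
  read d, top A: go to q_1, push ε → (q_1, a, Z)
  ε-move, top Z: go to q_1, push AZ → (q_1, a, AZ)
  read a, top A: go to q_1, push ε → (q_1, ε, Z)
  ε-move, top Z: go to q_1, push AZ → (q_1, ε, AZ)
All input consumed; M is in state q_1.

q_1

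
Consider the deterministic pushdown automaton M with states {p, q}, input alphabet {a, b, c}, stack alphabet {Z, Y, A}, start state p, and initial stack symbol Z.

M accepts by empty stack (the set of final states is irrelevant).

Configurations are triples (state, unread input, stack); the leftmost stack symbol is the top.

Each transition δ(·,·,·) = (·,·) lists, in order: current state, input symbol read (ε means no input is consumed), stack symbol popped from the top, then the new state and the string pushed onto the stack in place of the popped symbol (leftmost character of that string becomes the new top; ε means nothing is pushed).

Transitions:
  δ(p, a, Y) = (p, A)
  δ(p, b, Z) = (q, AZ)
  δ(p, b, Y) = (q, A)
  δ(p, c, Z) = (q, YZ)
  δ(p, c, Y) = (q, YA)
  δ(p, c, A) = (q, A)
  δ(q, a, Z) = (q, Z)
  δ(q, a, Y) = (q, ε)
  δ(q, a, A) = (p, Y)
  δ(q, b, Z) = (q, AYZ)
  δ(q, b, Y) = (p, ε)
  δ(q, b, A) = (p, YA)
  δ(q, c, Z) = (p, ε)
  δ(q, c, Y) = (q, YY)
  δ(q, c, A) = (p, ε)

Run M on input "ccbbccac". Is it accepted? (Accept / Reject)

Accept

(p, ccbbccac, Z)
  read c, top Z: go to q, push YZ → (q, cbbccac, YZ)
  read c, top Y: go to q, push YY → (q, bbccac, YYZ)
  read b, top Y: go to p, push ε → (p, bccac, YZ)
  read b, top Y: go to q, push A → (q, ccac, AZ)
  read c, top A: go to p, push ε → (p, cac, Z)
  read c, top Z: go to q, push YZ → (q, ac, YZ)
  read a, top Y: go to q, push ε → (q, c, Z)
  read c, top Z: go to p, push ε → (p, ε, ε)
All input consumed and the stack is empty.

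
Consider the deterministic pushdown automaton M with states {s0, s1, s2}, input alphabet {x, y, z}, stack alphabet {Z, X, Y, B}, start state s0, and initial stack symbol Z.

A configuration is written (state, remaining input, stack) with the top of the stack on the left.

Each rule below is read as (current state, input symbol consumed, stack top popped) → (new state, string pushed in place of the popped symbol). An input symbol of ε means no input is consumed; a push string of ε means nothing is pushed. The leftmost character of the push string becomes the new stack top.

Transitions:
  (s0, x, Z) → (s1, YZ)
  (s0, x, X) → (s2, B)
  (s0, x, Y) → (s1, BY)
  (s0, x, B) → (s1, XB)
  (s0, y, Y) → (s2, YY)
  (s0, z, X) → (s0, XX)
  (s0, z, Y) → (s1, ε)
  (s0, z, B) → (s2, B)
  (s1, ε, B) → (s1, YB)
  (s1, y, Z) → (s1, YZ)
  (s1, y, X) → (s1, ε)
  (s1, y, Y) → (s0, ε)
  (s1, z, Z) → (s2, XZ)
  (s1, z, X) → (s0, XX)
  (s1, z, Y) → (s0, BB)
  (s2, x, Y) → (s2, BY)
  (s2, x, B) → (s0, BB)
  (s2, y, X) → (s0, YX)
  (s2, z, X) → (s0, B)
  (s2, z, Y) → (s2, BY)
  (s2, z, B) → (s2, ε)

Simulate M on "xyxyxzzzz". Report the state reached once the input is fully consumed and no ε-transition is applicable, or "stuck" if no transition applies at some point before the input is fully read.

s2

(s0, xyxyxzzzz, Z)
  read x, top Z: go to s1, push YZ → (s1, yxyxzzzz, YZ)
  read y, top Y: go to s0, push ε → (s0, xyxzzzz, Z)
  read x, top Z: go to s1, push YZ → (s1, yxzzzz, YZ)
  read y, top Y: go to s0, push ε → (s0, xzzzz, Z)
  read x, top Z: go to s1, push YZ → (s1, zzzz, YZ)
  read z, top Y: go to s0, push BB → (s0, zzz, BBZ)
  read z, top B: go to s2, push B → (s2, zz, BBZ)
  read z, top B: go to s2, push ε → (s2, z, BZ)
  read z, top B: go to s2, push ε → (s2, ε, Z)
All input consumed; M is in state s2.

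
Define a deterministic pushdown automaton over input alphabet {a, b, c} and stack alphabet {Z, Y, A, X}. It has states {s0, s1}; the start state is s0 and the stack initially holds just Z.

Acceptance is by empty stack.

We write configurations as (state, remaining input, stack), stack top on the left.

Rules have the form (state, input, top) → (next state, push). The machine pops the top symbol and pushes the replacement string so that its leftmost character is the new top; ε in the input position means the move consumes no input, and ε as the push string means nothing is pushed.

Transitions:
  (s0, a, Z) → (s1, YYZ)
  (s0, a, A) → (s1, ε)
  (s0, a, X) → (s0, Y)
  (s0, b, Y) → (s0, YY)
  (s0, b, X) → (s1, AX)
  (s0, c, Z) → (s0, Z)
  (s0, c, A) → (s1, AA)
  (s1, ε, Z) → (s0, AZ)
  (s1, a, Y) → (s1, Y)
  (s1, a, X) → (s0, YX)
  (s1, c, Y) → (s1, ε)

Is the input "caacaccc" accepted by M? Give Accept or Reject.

(s0, caacaccc, Z)
  read c, top Z: go to s0, push Z → (s0, aacaccc, Z)
  read a, top Z: go to s1, push YYZ → (s1, acaccc, YYZ)
  read a, top Y: go to s1, push Y → (s1, caccc, YYZ)
  read c, top Y: go to s1, push ε → (s1, accc, YZ)
  read a, top Y: go to s1, push Y → (s1, ccc, YZ)
  read c, top Y: go to s1, push ε → (s1, cc, Z)
  ε-move, top Z: go to s0, push AZ → (s0, cc, AZ)
  read c, top A: go to s1, push AA → (s1, c, AAZ)
No transition applies at (s1, c, AAZ); input not fully consumed.

Reject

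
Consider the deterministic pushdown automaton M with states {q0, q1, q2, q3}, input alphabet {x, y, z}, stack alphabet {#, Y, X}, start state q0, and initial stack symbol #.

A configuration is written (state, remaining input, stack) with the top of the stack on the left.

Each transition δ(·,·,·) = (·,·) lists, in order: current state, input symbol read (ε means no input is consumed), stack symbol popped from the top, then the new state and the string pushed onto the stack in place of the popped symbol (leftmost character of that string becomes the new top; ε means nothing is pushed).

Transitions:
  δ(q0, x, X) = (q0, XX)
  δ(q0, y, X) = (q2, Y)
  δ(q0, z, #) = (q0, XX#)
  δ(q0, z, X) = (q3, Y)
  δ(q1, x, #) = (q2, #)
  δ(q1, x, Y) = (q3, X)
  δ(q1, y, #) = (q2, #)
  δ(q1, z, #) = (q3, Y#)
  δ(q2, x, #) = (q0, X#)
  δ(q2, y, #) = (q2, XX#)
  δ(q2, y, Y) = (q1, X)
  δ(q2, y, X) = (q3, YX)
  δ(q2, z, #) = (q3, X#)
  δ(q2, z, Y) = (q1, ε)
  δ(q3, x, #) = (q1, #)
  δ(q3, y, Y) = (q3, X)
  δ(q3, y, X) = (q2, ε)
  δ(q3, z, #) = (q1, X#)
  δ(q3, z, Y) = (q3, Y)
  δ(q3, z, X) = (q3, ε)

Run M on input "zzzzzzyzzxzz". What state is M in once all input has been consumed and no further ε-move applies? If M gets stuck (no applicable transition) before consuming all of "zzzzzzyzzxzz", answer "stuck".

(q0, zzzzzzyzzxzz, #) ⊢ (q0, zzzzzyzzxzz, XX#) ⊢ (q3, zzzzyzzxzz, YX#) ⊢ (q3, zzzyzzxzz, YX#) ⊢ (q3, zzyzzxzz, YX#) ⊢ (q3, zyzzxzz, YX#) ⊢ (q3, yzzxzz, YX#) ⊢ (q3, zzxzz, XX#) ⊢ (q3, zxzz, X#) ⊢ (q3, xzz, #) ⊢ (q1, zz, #) ⊢ (q3, z, Y#) ⊢ (q3, ε, Y#)
All input consumed; M is in state q3.

q3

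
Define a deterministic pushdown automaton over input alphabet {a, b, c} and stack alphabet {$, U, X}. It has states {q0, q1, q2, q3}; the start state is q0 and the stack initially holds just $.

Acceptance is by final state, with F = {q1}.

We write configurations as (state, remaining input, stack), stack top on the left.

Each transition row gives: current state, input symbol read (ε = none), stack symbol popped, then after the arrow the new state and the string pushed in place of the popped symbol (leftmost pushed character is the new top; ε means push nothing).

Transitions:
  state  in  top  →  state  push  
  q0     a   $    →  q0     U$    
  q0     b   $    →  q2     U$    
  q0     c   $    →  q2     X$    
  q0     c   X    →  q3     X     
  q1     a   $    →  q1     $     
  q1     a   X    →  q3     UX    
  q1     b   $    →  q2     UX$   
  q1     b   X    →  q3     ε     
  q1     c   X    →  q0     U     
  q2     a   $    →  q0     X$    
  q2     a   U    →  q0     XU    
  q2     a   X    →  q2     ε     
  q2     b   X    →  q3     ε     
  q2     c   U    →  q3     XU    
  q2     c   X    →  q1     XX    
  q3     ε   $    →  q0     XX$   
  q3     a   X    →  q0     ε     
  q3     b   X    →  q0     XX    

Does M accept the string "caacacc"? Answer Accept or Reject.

Accept

(q0, caacacc, $)
  read c, top $: go to q2, push X$ → (q2, aacacc, X$)
  read a, top X: go to q2, push ε → (q2, acacc, $)
  read a, top $: go to q0, push X$ → (q0, cacc, X$)
  read c, top X: go to q3, push X → (q3, acc, X$)
  read a, top X: go to q0, push ε → (q0, cc, $)
  read c, top $: go to q2, push X$ → (q2, c, X$)
  read c, top X: go to q1, push XX → (q1, ε, XX$)
All input consumed; state q1 ∈ F.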